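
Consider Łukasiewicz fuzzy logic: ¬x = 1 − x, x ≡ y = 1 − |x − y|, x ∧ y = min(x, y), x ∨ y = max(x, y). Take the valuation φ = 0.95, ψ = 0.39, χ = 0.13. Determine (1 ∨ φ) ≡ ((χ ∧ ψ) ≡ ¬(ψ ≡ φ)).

0.57

1 ∨ φ = max(1.00, 0.95) = 1.00
χ ∧ ψ = min(0.13, 0.39) = 0.13
ψ ≡ φ = 1 − |0.39 − 0.95| = 1 − 0.56 = 0.44
¬(ψ ≡ φ) = 1 − 0.44 = 0.56
(χ ∧ ψ) ≡ ¬(ψ ≡ φ) = 1 − |0.13 − 0.56| = 1 − 0.43 = 0.57
(1 ∨ φ) ≡ ((χ ∧ ψ) ≡ ¬(ψ ≡ φ)) = 1 − |1.00 − 0.57| = 1 − 0.43 = 0.57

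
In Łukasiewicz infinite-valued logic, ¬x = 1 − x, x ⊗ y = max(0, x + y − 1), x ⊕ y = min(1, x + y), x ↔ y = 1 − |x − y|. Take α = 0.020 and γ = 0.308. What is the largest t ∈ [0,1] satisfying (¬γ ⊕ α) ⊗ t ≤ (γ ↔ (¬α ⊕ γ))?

0.596

¬γ = 1 − 0.308 = 0.692
¬γ ⊕ α = min(1, 0.692 + 0.020) = min(1, 0.712) = 0.712
So the left factor is ¬γ ⊕ α = 0.712.
¬α = 1 − 0.020 = 0.980
¬α ⊕ γ = min(1, 0.980 + 0.308) = min(1, 1.288) = 1.000
γ ↔ (¬α ⊕ γ) = 1 − |0.308 − 1.000| = 1 − 0.692 = 0.308
So the right-hand bound is γ ↔ (¬α ⊕ γ) = 0.308.
The residuum of the Łukasiewicz t-norm gives the supremum: min(1, 1 − 0.712 + 0.308).
1 − 0.712 + 0.308 = 0.596, so t = min(1, 0.596) = 0.596.
Check: 0.712 ⊗ 0.596 = max(0, 0.308) = 0.308 ≤ 0.308.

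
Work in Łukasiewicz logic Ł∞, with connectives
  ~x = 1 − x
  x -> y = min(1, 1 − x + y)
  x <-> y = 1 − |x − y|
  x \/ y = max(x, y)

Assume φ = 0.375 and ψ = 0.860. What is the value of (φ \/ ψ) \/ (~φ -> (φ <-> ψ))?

0.890

φ \/ ψ = max(0.375, 0.860) = 0.860
~φ = 1 − 0.375 = 0.625
φ <-> ψ = 1 − |0.375 − 0.860| = 1 − 0.485 = 0.515
~φ -> (φ <-> ψ) = min(1, 1 − 0.625 + 0.515) = min(1, 0.890) = 0.890
(φ \/ ψ) \/ (~φ -> (φ <-> ψ)) = max(0.860, 0.890) = 0.890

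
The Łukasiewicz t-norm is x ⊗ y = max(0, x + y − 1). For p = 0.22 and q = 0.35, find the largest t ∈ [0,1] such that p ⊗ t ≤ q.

1.00

The residuum of the Łukasiewicz t-norm gives the supremum: min(1, 1 − 0.22 + 0.35).
1 − 0.22 + 0.35 = 1.13, so t = min(1, 1.13) = 1.00.
Check: 0.22 ⊗ 1.00 = max(0, 0.22) = 0.22 ≤ 0.35.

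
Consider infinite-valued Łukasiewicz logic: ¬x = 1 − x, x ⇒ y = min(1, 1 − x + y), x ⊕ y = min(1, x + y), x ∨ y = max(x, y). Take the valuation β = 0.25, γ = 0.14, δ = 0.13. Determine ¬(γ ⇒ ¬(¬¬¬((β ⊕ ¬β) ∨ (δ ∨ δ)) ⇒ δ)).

¬β = 1 − 0.25 = 0.75
β ⊕ ¬β = min(1, 0.25 + 0.75) = min(1, 1.00) = 1.00
δ ∨ δ = max(0.13, 0.13) = 0.13
(β ⊕ ¬β) ∨ (δ ∨ δ) = max(1.00, 0.13) = 1.00
¬((β ⊕ ¬β) ∨ (δ ∨ δ)) = 1 − 1.00 = 0.00
¬¬((β ⊕ ¬β) ∨ (δ ∨ δ)) = 1 − 0.00 = 1.00
¬¬¬((β ⊕ ¬β) ∨ (δ ∨ δ)) = 1 − 1.00 = 0.00
¬¬¬((β ⊕ ¬β) ∨ (δ ∨ δ)) ⇒ δ = min(1, 1 − 0.00 + 0.13) = min(1, 1.13) = 1.00
¬(¬¬¬((β ⊕ ¬β) ∨ (δ ∨ δ)) ⇒ δ) = 1 − 1.00 = 0.00
γ ⇒ ¬(¬¬¬((β ⊕ ¬β) ∨ (δ ∨ δ)) ⇒ δ) = min(1, 1 − 0.14 + 0.00) = min(1, 0.86) = 0.86
¬(γ ⇒ ¬(¬¬¬((β ⊕ ¬β) ∨ (δ ∨ δ)) ⇒ δ)) = 1 − 0.86 = 0.14

0.14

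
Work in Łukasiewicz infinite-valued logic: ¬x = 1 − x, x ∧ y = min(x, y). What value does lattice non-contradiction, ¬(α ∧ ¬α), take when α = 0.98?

¬α = 1 − 0.98 = 0.02
α ∧ ¬α = min(0.98, 0.02) = 0.02
¬(α ∧ ¬α) = 1 − 0.02 = 0.98
(The value 0.98 < 1 shows this instance is not satisfied; not a Ł∞-tautology — its value is 1 − min(a, 1−a).)

0.98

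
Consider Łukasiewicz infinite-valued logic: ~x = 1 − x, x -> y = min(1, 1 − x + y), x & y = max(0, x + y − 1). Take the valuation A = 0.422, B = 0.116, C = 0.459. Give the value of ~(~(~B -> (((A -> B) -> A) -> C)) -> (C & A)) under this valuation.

0.153

~B = 1 − 0.116 = 0.884
A -> B = min(1, 1 − 0.422 + 0.116) = min(1, 0.694) = 0.694
(A -> B) -> A = min(1, 1 − 0.694 + 0.422) = min(1, 0.728) = 0.728
((A -> B) -> A) -> C = min(1, 1 − 0.728 + 0.459) = min(1, 0.731) = 0.731
~B -> (((A -> B) -> A) -> C) = min(1, 1 − 0.884 + 0.731) = min(1, 0.847) = 0.847
~(~B -> (((A -> B) -> A) -> C)) = 1 − 0.847 = 0.153
C & A = max(0, 0.459 + 0.422 − 1) = max(0, -0.119) = 0.000
~(~B -> (((A -> B) -> A) -> C)) -> (C & A) = min(1, 1 − 0.153 + 0.000) = min(1, 0.847) = 0.847
~(~(~B -> (((A -> B) -> A) -> C)) -> (C & A)) = 1 − 0.847 = 0.153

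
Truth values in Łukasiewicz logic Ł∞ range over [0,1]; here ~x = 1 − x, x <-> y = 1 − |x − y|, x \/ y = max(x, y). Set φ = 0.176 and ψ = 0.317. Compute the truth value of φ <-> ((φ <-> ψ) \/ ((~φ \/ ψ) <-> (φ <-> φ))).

0.317

φ <-> ψ = 1 − |0.176 − 0.317| = 1 − 0.141 = 0.859
~φ = 1 − 0.176 = 0.824
~φ \/ ψ = max(0.824, 0.317) = 0.824
φ <-> φ = 1 − |0.176 − 0.176| = 1 − 0.000 = 1.000
(~φ \/ ψ) <-> (φ <-> φ) = 1 − |0.824 − 1.000| = 1 − 0.176 = 0.824
(φ <-> ψ) \/ ((~φ \/ ψ) <-> (φ <-> φ)) = max(0.859, 0.824) = 0.859
φ <-> ((φ <-> ψ) \/ ((~φ \/ ψ) <-> (φ <-> φ))) = 1 − |0.176 − 0.859| = 1 − 0.683 = 0.317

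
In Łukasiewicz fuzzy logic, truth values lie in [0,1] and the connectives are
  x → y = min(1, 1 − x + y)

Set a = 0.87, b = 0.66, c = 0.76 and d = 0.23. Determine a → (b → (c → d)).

0.94

c → d = min(1, 1 − 0.76 + 0.23) = min(1, 0.47) = 0.47
b → (c → d) = min(1, 1 − 0.66 + 0.47) = min(1, 0.81) = 0.81
a → (b → (c → d)) = min(1, 1 − 0.87 + 0.81) = min(1, 0.94) = 0.94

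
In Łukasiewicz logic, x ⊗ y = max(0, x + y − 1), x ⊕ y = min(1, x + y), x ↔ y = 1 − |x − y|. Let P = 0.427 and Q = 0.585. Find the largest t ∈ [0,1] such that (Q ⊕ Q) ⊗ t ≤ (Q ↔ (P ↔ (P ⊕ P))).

0.988

Q ⊕ Q = min(1, 0.585 + 0.585) = min(1, 1.170) = 1.000
So the left factor is Q ⊕ Q = 1.000.
P ⊕ P = min(1, 0.427 + 0.427) = min(1, 0.854) = 0.854
P ↔ (P ⊕ P) = 1 − |0.427 − 0.854| = 1 − 0.427 = 0.573
Q ↔ (P ↔ (P ⊕ P)) = 1 − |0.585 − 0.573| = 1 − 0.012 = 0.988
So the right-hand bound is Q ↔ (P ↔ (P ⊕ P)) = 0.988.
The residuum of the Łukasiewicz t-norm gives the supremum: min(1, 1 − 1.000 + 0.988).
1 − 1.000 + 0.988 = 0.988, so t = min(1, 0.988) = 0.988.
Check: 1.000 ⊗ 0.988 = max(0, 0.988) = 0.988 ≤ 0.988.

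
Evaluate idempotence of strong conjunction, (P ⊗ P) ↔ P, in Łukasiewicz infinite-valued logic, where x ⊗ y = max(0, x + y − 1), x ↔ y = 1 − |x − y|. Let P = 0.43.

0.57

P ⊗ P = max(0, 0.43 + 0.43 − 1) = max(0, -0.14) = 0.00
(P ⊗ P) ↔ P = 1 − |0.00 − 0.43| = 1 − 0.43 = 0.57
(The value 0.57 < 1 shows this instance is not satisfied; fails in Ł∞ since a ⊗ a = max(0, 2a−1) ≠ a in general.)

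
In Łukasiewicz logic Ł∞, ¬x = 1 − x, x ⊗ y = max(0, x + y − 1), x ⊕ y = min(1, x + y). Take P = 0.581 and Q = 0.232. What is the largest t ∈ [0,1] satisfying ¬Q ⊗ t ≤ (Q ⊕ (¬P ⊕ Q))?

1.000

¬Q = 1 − 0.232 = 0.768
So the left factor is ¬Q = 0.768.
¬P = 1 − 0.581 = 0.419
¬P ⊕ Q = min(1, 0.419 + 0.232) = min(1, 0.651) = 0.651
Q ⊕ (¬P ⊕ Q) = min(1, 0.232 + 0.651) = min(1, 0.883) = 0.883
So the right-hand bound is Q ⊕ (¬P ⊕ Q) = 0.883.
The residuum of the Łukasiewicz t-norm gives the supremum: min(1, 1 − 0.768 + 0.883).
1 − 0.768 + 0.883 = 1.115, so t = min(1, 1.115) = 1.000.
Check: 0.768 ⊗ 1.000 = max(0, 0.768) = 0.768 ≤ 0.883.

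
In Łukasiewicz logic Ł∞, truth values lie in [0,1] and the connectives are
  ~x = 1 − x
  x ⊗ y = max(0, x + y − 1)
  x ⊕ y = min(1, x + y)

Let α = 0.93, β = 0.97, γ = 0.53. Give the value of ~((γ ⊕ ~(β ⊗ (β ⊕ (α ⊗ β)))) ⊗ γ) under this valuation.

α ⊗ β = max(0, 0.93 + 0.97 − 1) = max(0, 0.90) = 0.90
β ⊕ (α ⊗ β) = min(1, 0.97 + 0.90) = min(1, 1.87) = 1.00
β ⊗ (β ⊕ (α ⊗ β)) = max(0, 0.97 + 1.00 − 1) = max(0, 0.97) = 0.97
~(β ⊗ (β ⊕ (α ⊗ β))) = 1 − 0.97 = 0.03
γ ⊕ ~(β ⊗ (β ⊕ (α ⊗ β))) = min(1, 0.53 + 0.03) = min(1, 0.56) = 0.56
(γ ⊕ ~(β ⊗ (β ⊕ (α ⊗ β)))) ⊗ γ = max(0, 0.56 + 0.53 − 1) = max(0, 0.09) = 0.09
~((γ ⊕ ~(β ⊗ (β ⊕ (α ⊗ β)))) ⊗ γ) = 1 − 0.09 = 0.91

0.91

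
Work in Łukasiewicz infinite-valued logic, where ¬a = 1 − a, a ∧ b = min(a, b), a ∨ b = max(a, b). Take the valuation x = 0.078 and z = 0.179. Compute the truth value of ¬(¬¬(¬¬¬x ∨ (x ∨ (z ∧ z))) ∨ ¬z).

0.078

¬x = 1 − 0.078 = 0.922
¬¬x = 1 − 0.922 = 0.078
¬¬¬x = 1 − 0.078 = 0.922
z ∧ z = min(0.179, 0.179) = 0.179
x ∨ (z ∧ z) = max(0.078, 0.179) = 0.179
¬¬¬x ∨ (x ∨ (z ∧ z)) = max(0.922, 0.179) = 0.922
¬(¬¬¬x ∨ (x ∨ (z ∧ z))) = 1 − 0.922 = 0.078
¬¬(¬¬¬x ∨ (x ∨ (z ∧ z))) = 1 − 0.078 = 0.922
¬z = 1 − 0.179 = 0.821
¬¬(¬¬¬x ∨ (x ∨ (z ∧ z))) ∨ ¬z = max(0.922, 0.821) = 0.922
¬(¬¬(¬¬¬x ∨ (x ∨ (z ∧ z))) ∨ ¬z) = 1 − 0.922 = 0.078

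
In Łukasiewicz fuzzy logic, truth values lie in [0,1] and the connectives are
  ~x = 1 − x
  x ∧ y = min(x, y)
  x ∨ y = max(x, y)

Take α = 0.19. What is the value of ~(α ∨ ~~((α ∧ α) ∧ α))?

α ∧ α = min(0.19, 0.19) = 0.19
(α ∧ α) ∧ α = min(0.19, 0.19) = 0.19
~((α ∧ α) ∧ α) = 1 − 0.19 = 0.81
~~((α ∧ α) ∧ α) = 1 − 0.81 = 0.19
α ∨ ~~((α ∧ α) ∧ α) = max(0.19, 0.19) = 0.19
~(α ∨ ~~((α ∧ α) ∧ α)) = 1 − 0.19 = 0.81

0.81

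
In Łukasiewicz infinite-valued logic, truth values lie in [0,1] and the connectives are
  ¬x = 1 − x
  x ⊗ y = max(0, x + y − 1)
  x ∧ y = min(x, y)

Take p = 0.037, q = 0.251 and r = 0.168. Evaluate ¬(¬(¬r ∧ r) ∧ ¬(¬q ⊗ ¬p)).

¬r = 1 − 0.168 = 0.832
¬r ∧ r = min(0.832, 0.168) = 0.168
¬(¬r ∧ r) = 1 − 0.168 = 0.832
¬q = 1 − 0.251 = 0.749
¬p = 1 − 0.037 = 0.963
¬q ⊗ ¬p = max(0, 0.749 + 0.963 − 1) = max(0, 0.712) = 0.712
¬(¬q ⊗ ¬p) = 1 − 0.712 = 0.288
¬(¬r ∧ r) ∧ ¬(¬q ⊗ ¬p) = min(0.832, 0.288) = 0.288
¬(¬(¬r ∧ r) ∧ ¬(¬q ⊗ ¬p)) = 1 − 0.288 = 0.712

0.712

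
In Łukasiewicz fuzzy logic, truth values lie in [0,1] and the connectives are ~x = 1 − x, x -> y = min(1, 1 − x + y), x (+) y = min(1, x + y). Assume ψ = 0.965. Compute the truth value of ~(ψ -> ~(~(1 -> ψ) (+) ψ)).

1 -> ψ = min(1, 1 − 1.000 + 0.965) = min(1, 0.965) = 0.965
~(1 -> ψ) = 1 − 0.965 = 0.035
~(1 -> ψ) (+) ψ = min(1, 0.035 + 0.965) = min(1, 1.000) = 1.000
~(~(1 -> ψ) (+) ψ) = 1 − 1.000 = 0.000
ψ -> ~(~(1 -> ψ) (+) ψ) = min(1, 1 − 0.965 + 0.000) = min(1, 0.035) = 0.035
~(ψ -> ~(~(1 -> ψ) (+) ψ)) = 1 − 0.035 = 0.965

0.965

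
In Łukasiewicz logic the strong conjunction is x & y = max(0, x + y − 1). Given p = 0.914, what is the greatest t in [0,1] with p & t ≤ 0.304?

0.390

The residuum of the Łukasiewicz t-norm gives the supremum: min(1, 1 − 0.914 + 0.304).
1 − 0.914 + 0.304 = 0.390, so t = min(1, 0.390) = 0.390.
Check: 0.914 & 0.390 = max(0, 0.304) = 0.304 ≤ 0.304.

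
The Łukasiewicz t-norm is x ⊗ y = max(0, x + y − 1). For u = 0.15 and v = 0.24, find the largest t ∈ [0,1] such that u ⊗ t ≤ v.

1.00

The residuum of the Łukasiewicz t-norm gives the supremum: min(1, 1 − 0.15 + 0.24).
1 − 0.15 + 0.24 = 1.09, so t = min(1, 1.09) = 1.00.
Check: 0.15 ⊗ 1.00 = max(0, 0.15) = 0.15 ≤ 0.24.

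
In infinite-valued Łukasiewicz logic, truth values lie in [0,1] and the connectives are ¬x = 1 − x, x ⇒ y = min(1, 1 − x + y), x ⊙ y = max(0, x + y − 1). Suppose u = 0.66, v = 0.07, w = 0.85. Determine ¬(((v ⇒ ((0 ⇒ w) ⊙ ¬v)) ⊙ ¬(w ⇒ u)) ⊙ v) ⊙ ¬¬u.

0 ⇒ w = min(1, 1 − 0.00 + 0.85) = min(1, 1.85) = 1.00
¬v = 1 − 0.07 = 0.93
(0 ⇒ w) ⊙ ¬v = max(0, 1.00 + 0.93 − 1) = max(0, 0.93) = 0.93
v ⇒ ((0 ⇒ w) ⊙ ¬v) = min(1, 1 − 0.07 + 0.93) = min(1, 1.86) = 1.00
w ⇒ u = min(1, 1 − 0.85 + 0.66) = min(1, 0.81) = 0.81
¬(w ⇒ u) = 1 − 0.81 = 0.19
(v ⇒ ((0 ⇒ w) ⊙ ¬v)) ⊙ ¬(w ⇒ u) = max(0, 1.00 + 0.19 − 1) = max(0, 0.19) = 0.19
((v ⇒ ((0 ⇒ w) ⊙ ¬v)) ⊙ ¬(w ⇒ u)) ⊙ v = max(0, 0.19 + 0.07 − 1) = max(0, -0.74) = 0.00
¬(((v ⇒ ((0 ⇒ w) ⊙ ¬v)) ⊙ ¬(w ⇒ u)) ⊙ v) = 1 − 0.00 = 1.00
¬u = 1 − 0.66 = 0.34
¬¬u = 1 − 0.34 = 0.66
¬(((v ⇒ ((0 ⇒ w) ⊙ ¬v)) ⊙ ¬(w ⇒ u)) ⊙ v) ⊙ ¬¬u = max(0, 1.00 + 0.66 − 1) = max(0, 0.66) = 0.66

0.66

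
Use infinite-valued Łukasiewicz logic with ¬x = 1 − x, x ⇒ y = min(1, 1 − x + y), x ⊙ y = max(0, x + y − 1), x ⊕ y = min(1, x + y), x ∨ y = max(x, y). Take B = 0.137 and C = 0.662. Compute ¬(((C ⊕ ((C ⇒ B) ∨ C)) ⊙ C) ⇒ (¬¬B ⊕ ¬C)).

0.187

C ⇒ B = min(1, 1 − 0.662 + 0.137) = min(1, 0.475) = 0.475
(C ⇒ B) ∨ C = max(0.475, 0.662) = 0.662
C ⊕ ((C ⇒ B) ∨ C) = min(1, 0.662 + 0.662) = min(1, 1.324) = 1.000
(C ⊕ ((C ⇒ B) ∨ C)) ⊙ C = max(0, 1.000 + 0.662 − 1) = max(0, 0.662) = 0.662
¬B = 1 − 0.137 = 0.863
¬¬B = 1 − 0.863 = 0.137
¬C = 1 − 0.662 = 0.338
¬¬B ⊕ ¬C = min(1, 0.137 + 0.338) = min(1, 0.475) = 0.475
((C ⊕ ((C ⇒ B) ∨ C)) ⊙ C) ⇒ (¬¬B ⊕ ¬C) = min(1, 1 − 0.662 + 0.475) = min(1, 0.813) = 0.813
¬(((C ⊕ ((C ⇒ B) ∨ C)) ⊙ C) ⇒ (¬¬B ⊕ ¬C)) = 1 − 0.813 = 0.187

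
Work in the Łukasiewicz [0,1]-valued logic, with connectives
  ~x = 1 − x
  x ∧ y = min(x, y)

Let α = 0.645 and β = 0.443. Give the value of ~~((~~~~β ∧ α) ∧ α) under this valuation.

0.443

~β = 1 − 0.443 = 0.557
~~β = 1 − 0.557 = 0.443
~~~β = 1 − 0.443 = 0.557
~~~~β = 1 − 0.557 = 0.443
~~~~β ∧ α = min(0.443, 0.645) = 0.443
(~~~~β ∧ α) ∧ α = min(0.443, 0.645) = 0.443
~((~~~~β ∧ α) ∧ α) = 1 − 0.443 = 0.557
~~((~~~~β ∧ α) ∧ α) = 1 − 0.557 = 0.443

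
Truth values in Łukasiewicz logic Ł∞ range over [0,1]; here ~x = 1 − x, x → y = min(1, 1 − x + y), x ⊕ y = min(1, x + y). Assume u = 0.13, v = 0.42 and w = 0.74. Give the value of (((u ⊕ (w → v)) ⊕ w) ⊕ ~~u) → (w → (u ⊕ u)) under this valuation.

w → v = min(1, 1 − 0.74 + 0.42) = min(1, 0.68) = 0.68
u ⊕ (w → v) = min(1, 0.13 + 0.68) = min(1, 0.81) = 0.81
(u ⊕ (w → v)) ⊕ w = min(1, 0.81 + 0.74) = min(1, 1.55) = 1.00
~u = 1 − 0.13 = 0.87
~~u = 1 − 0.87 = 0.13
((u ⊕ (w → v)) ⊕ w) ⊕ ~~u = min(1, 1.00 + 0.13) = min(1, 1.13) = 1.00
u ⊕ u = min(1, 0.13 + 0.13) = min(1, 0.26) = 0.26
w → (u ⊕ u) = min(1, 1 − 0.74 + 0.26) = min(1, 0.52) = 0.52
(((u ⊕ (w → v)) ⊕ w) ⊕ ~~u) → (w → (u ⊕ u)) = min(1, 1 − 1.00 + 0.52) = min(1, 0.52) = 0.52

0.52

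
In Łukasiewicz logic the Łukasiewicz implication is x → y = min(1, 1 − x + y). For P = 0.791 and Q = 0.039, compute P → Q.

P → Q = min(1, 1 − 0.791 + 0.039) = min(1, 0.248) = 0.248
For comparison, the Gödel implication (1 if x ≤ y else y) would give 0.039.

0.248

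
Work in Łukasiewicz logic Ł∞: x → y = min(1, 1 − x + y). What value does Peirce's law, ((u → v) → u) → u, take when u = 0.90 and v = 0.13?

u → v = min(1, 1 − 0.90 + 0.13) = min(1, 0.23) = 0.23
(u → v) → u = min(1, 1 − 0.23 + 0.90) = min(1, 1.67) = 1.00
((u → v) → u) → u = min(1, 1 − 1.00 + 0.90) = min(1, 0.90) = 0.90
(The value 0.90 < 1 shows this instance is not satisfied; not a Ł∞-tautology in general.)

0.90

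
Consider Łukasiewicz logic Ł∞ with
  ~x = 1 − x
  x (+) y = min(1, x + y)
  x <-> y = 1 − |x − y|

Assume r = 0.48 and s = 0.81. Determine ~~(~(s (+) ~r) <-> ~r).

0.48

~r = 1 − 0.48 = 0.52
s (+) ~r = min(1, 0.81 + 0.52) = min(1, 1.33) = 1.00
~(s (+) ~r) = 1 − 1.00 = 0.00
~(s (+) ~r) <-> ~r = 1 − |0.00 − 0.52| = 1 − 0.52 = 0.48
~(~(s (+) ~r) <-> ~r) = 1 − 0.48 = 0.52
~~(~(s (+) ~r) <-> ~r) = 1 − 0.52 = 0.48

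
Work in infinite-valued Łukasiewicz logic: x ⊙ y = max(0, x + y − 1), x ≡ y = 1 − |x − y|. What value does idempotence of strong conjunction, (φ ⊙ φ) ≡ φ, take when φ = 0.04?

0.96

φ ⊙ φ = max(0, 0.04 + 0.04 − 1) = max(0, -0.92) = 0.00
(φ ⊙ φ) ≡ φ = 1 − |0.00 − 0.04| = 1 − 0.04 = 0.96
(The value 0.96 < 1 shows this instance is not satisfied; fails in Ł∞ since a ⊗ a = max(0, 2a−1) ≠ a in general.)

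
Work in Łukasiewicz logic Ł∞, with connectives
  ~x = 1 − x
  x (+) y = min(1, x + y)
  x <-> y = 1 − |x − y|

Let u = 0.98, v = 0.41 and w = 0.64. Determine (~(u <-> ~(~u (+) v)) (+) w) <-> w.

0.64

~u = 1 − 0.98 = 0.02
~u (+) v = min(1, 0.02 + 0.41) = min(1, 0.43) = 0.43
~(~u (+) v) = 1 − 0.43 = 0.57
u <-> ~(~u (+) v) = 1 − |0.98 − 0.57| = 1 − 0.41 = 0.59
~(u <-> ~(~u (+) v)) = 1 − 0.59 = 0.41
~(u <-> ~(~u (+) v)) (+) w = min(1, 0.41 + 0.64) = min(1, 1.05) = 1.00
(~(u <-> ~(~u (+) v)) (+) w) <-> w = 1 − |1.00 − 0.64| = 1 − 0.36 = 0.64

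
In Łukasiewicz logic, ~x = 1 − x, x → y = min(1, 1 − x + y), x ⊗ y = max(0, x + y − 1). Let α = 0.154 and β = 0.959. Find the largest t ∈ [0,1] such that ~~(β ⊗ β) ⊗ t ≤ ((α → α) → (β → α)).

β ⊗ β = max(0, 0.959 + 0.959 − 1) = max(0, 0.918) = 0.918
~(β ⊗ β) = 1 − 0.918 = 0.082
~~(β ⊗ β) = 1 − 0.082 = 0.918
So the left factor is ~~(β ⊗ β) = 0.918.
α → α = min(1, 1 − 0.154 + 0.154) = min(1, 1.000) = 1.000
β → α = min(1, 1 − 0.959 + 0.154) = min(1, 0.195) = 0.195
(α → α) → (β → α) = min(1, 1 − 1.000 + 0.195) = min(1, 0.195) = 0.195
So the right-hand bound is (α → α) → (β → α) = 0.195.
The residuum of the Łukasiewicz t-norm gives the supremum: min(1, 1 − 0.918 + 0.195).
1 − 0.918 + 0.195 = 0.277, so t = min(1, 0.277) = 0.277.
Check: 0.918 ⊗ 0.277 = max(0, 0.195) = 0.195 ≤ 0.195.

0.277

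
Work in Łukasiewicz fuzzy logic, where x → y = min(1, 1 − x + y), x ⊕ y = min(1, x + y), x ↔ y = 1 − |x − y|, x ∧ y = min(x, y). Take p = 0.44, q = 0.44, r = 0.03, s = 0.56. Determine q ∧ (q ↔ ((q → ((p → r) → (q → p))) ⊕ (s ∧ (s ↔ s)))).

p → r = min(1, 1 − 0.44 + 0.03) = min(1, 0.59) = 0.59
q → p = min(1, 1 − 0.44 + 0.44) = min(1, 1.00) = 1.00
(p → r) → (q → p) = min(1, 1 − 0.59 + 1.00) = min(1, 1.41) = 1.00
q → ((p → r) → (q → p)) = min(1, 1 − 0.44 + 1.00) = min(1, 1.56) = 1.00
s ↔ s = 1 − |0.56 − 0.56| = 1 − 0.00 = 1.00
s ∧ (s ↔ s) = min(0.56, 1.00) = 0.56
(q → ((p → r) → (q → p))) ⊕ (s ∧ (s ↔ s)) = min(1, 1.00 + 0.56) = min(1, 1.56) = 1.00
q ↔ ((q → ((p → r) → (q → p))) ⊕ (s ∧ (s ↔ s))) = 1 − |0.44 − 1.00| = 1 − 0.56 = 0.44
q ∧ (q ↔ ((q → ((p → r) → (q → p))) ⊕ (s ∧ (s ↔ s)))) = min(0.44, 0.44) = 0.44

0.44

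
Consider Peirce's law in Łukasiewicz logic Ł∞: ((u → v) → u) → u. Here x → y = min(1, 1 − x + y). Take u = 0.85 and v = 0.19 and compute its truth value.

0.85

u → v = min(1, 1 − 0.85 + 0.19) = min(1, 0.34) = 0.34
(u → v) → u = min(1, 1 − 0.34 + 0.85) = min(1, 1.51) = 1.00
((u → v) → u) → u = min(1, 1 − 1.00 + 0.85) = min(1, 0.85) = 0.85
(The value 0.85 < 1 shows this instance is not satisfied; not a Ł∞-tautology in general.)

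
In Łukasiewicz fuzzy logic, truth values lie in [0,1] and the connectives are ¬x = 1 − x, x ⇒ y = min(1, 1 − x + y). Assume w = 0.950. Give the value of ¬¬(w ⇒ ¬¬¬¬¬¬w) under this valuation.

1.000

¬w = 1 − 0.950 = 0.050
¬¬w = 1 − 0.050 = 0.950
¬¬¬w = 1 − 0.950 = 0.050
¬¬¬¬w = 1 − 0.050 = 0.950
¬¬¬¬¬w = 1 − 0.950 = 0.050
¬¬¬¬¬¬w = 1 − 0.050 = 0.950
w ⇒ ¬¬¬¬¬¬w = min(1, 1 − 0.950 + 0.950) = min(1, 1.000) = 1.000
¬(w ⇒ ¬¬¬¬¬¬w) = 1 − 1.000 = 0.000
¬¬(w ⇒ ¬¬¬¬¬¬w) = 1 − 0.000 = 1.000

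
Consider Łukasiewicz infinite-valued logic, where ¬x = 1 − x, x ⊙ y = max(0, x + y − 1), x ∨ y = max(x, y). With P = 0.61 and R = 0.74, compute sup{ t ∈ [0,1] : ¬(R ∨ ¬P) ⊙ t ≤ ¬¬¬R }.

¬P = 1 − 0.61 = 0.39
R ∨ ¬P = max(0.74, 0.39) = 0.74
¬(R ∨ ¬P) = 1 − 0.74 = 0.26
So the left factor is ¬(R ∨ ¬P) = 0.26.
¬R = 1 − 0.74 = 0.26
¬¬R = 1 − 0.26 = 0.74
¬¬¬R = 1 − 0.74 = 0.26
So the right-hand bound is ¬¬¬R = 0.26.
The residuum of the Łukasiewicz t-norm gives the supremum: min(1, 1 − 0.26 + 0.26).
1 − 0.26 + 0.26 = 1.00, so t = min(1, 1.00) = 1.00.
Check: 0.26 ⊙ 1.00 = max(0, 0.26) = 0.26 ≤ 0.26.

1.00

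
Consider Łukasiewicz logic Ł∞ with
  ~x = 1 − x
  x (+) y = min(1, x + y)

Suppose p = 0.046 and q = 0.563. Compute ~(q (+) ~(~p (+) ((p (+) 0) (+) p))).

0.437

~p = 1 − 0.046 = 0.954
p (+) 0 = min(1, 0.046 + 0.000) = min(1, 0.046) = 0.046
(p (+) 0) (+) p = min(1, 0.046 + 0.046) = min(1, 0.092) = 0.092
~p (+) ((p (+) 0) (+) p) = min(1, 0.954 + 0.092) = min(1, 1.046) = 1.000
~(~p (+) ((p (+) 0) (+) p)) = 1 − 1.000 = 0.000
q (+) ~(~p (+) ((p (+) 0) (+) p)) = min(1, 0.563 + 0.000) = min(1, 0.563) = 0.563
~(q (+) ~(~p (+) ((p (+) 0) (+) p))) = 1 − 0.563 = 0.437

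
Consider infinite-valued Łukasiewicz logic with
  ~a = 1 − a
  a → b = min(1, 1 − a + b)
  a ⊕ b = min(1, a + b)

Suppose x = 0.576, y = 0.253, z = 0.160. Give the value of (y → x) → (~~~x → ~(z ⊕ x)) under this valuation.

y → x = min(1, 1 − 0.253 + 0.576) = min(1, 1.323) = 1.000
~x = 1 − 0.576 = 0.424
~~x = 1 − 0.424 = 0.576
~~~x = 1 − 0.576 = 0.424
z ⊕ x = min(1, 0.160 + 0.576) = min(1, 0.736) = 0.736
~(z ⊕ x) = 1 − 0.736 = 0.264
~~~x → ~(z ⊕ x) = min(1, 1 − 0.424 + 0.264) = min(1, 0.840) = 0.840
(y → x) → (~~~x → ~(z ⊕ x)) = min(1, 1 − 1.000 + 0.840) = min(1, 0.840) = 0.840

0.840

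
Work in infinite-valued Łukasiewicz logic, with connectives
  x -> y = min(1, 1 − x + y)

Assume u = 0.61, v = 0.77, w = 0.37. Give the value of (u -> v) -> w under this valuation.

0.37

u -> v = min(1, 1 − 0.61 + 0.77) = min(1, 1.16) = 1.00
(u -> v) -> w = min(1, 1 − 1.00 + 0.37) = min(1, 0.37) = 0.37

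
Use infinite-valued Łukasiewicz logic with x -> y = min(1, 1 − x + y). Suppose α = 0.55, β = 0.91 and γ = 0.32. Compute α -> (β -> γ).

0.86

β -> γ = min(1, 1 − 0.91 + 0.32) = min(1, 0.41) = 0.41
α -> (β -> γ) = min(1, 1 − 0.55 + 0.41) = min(1, 0.86) = 0.86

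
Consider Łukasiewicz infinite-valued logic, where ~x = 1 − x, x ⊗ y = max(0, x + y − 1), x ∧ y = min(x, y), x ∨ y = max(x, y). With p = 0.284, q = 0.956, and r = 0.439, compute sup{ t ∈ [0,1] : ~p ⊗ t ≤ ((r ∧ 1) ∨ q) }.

~p = 1 − 0.284 = 0.716
So the left factor is ~p = 0.716.
r ∧ 1 = min(0.439, 1.000) = 0.439
(r ∧ 1) ∨ q = max(0.439, 0.956) = 0.956
So the right-hand bound is (r ∧ 1) ∨ q = 0.956.
The residuum of the Łukasiewicz t-norm gives the supremum: min(1, 1 − 0.716 + 0.956).
1 − 0.716 + 0.956 = 1.240, so t = min(1, 1.240) = 1.000.
Check: 0.716 ⊗ 1.000 = max(0, 0.716) = 0.716 ≤ 0.956.

1.000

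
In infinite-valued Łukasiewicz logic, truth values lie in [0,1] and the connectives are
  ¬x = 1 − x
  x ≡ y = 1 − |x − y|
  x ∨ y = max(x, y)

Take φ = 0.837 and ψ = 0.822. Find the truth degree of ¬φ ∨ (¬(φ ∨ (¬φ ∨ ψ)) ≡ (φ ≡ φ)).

0.163

¬φ = 1 − 0.837 = 0.163
¬φ ∨ ψ = max(0.163, 0.822) = 0.822
φ ∨ (¬φ ∨ ψ) = max(0.837, 0.822) = 0.837
¬(φ ∨ (¬φ ∨ ψ)) = 1 − 0.837 = 0.163
φ ≡ φ = 1 − |0.837 − 0.837| = 1 − 0.000 = 1.000
¬(φ ∨ (¬φ ∨ ψ)) ≡ (φ ≡ φ) = 1 − |0.163 − 1.000| = 1 − 0.837 = 0.163
¬φ ∨ (¬(φ ∨ (¬φ ∨ ψ)) ≡ (φ ≡ φ)) = max(0.163, 0.163) = 0.163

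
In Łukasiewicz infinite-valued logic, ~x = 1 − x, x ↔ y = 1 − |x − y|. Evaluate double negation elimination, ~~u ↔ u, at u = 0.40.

1.00

~u = 1 − 0.40 = 0.60
~~u = 1 − 0.60 = 0.40
~~u ↔ u = 1 − |0.40 − 0.40| = 1 − 0.00 = 1.00
(As expected: always 1 in Ł∞ since negation is involutive.)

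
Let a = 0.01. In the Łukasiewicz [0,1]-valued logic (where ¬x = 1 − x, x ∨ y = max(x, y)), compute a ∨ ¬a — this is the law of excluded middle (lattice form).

0.99

¬a = 1 − 0.01 = 0.99
a ∨ ¬a = max(0.01, 0.99) = 0.99
(The value 0.99 < 1 shows this instance is not satisfied; not a Ł∞-tautology — its value is max(a, 1−a).)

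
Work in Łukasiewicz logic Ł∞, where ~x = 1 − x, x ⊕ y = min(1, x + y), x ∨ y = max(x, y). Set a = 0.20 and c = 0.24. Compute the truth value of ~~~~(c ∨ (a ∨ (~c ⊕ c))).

1.00

~c = 1 − 0.24 = 0.76
~c ⊕ c = min(1, 0.76 + 0.24) = min(1, 1.00) = 1.00
a ∨ (~c ⊕ c) = max(0.20, 1.00) = 1.00
c ∨ (a ∨ (~c ⊕ c)) = max(0.24, 1.00) = 1.00
~(c ∨ (a ∨ (~c ⊕ c))) = 1 − 1.00 = 0.00
~~(c ∨ (a ∨ (~c ⊕ c))) = 1 − 0.00 = 1.00
~~~(c ∨ (a ∨ (~c ⊕ c))) = 1 − 1.00 = 0.00
~~~~(c ∨ (a ∨ (~c ⊕ c))) = 1 − 0.00 = 1.00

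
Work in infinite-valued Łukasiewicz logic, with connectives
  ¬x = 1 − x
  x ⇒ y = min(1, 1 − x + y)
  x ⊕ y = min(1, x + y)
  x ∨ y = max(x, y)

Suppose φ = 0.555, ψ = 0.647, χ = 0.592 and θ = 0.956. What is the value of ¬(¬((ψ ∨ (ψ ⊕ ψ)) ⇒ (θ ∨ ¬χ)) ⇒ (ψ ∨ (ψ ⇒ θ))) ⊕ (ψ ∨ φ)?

0.647

ψ ⊕ ψ = min(1, 0.647 + 0.647) = min(1, 1.294) = 1.000
ψ ∨ (ψ ⊕ ψ) = max(0.647, 1.000) = 1.000
¬χ = 1 − 0.592 = 0.408
θ ∨ ¬χ = max(0.956, 0.408) = 0.956
(ψ ∨ (ψ ⊕ ψ)) ⇒ (θ ∨ ¬χ) = min(1, 1 − 1.000 + 0.956) = min(1, 0.956) = 0.956
¬((ψ ∨ (ψ ⊕ ψ)) ⇒ (θ ∨ ¬χ)) = 1 − 0.956 = 0.044
ψ ⇒ θ = min(1, 1 − 0.647 + 0.956) = min(1, 1.309) = 1.000
ψ ∨ (ψ ⇒ θ) = max(0.647, 1.000) = 1.000
¬((ψ ∨ (ψ ⊕ ψ)) ⇒ (θ ∨ ¬χ)) ⇒ (ψ ∨ (ψ ⇒ θ)) = min(1, 1 − 0.044 + 1.000) = min(1, 1.956) = 1.000
¬(¬((ψ ∨ (ψ ⊕ ψ)) ⇒ (θ ∨ ¬χ)) ⇒ (ψ ∨ (ψ ⇒ θ))) = 1 − 1.000 = 0.000
ψ ∨ φ = max(0.647, 0.555) = 0.647
¬(¬((ψ ∨ (ψ ⊕ ψ)) ⇒ (θ ∨ ¬χ)) ⇒ (ψ ∨ (ψ ⇒ θ))) ⊕ (ψ ∨ φ) = min(1, 0.000 + 0.647) = min(1, 0.647) = 0.647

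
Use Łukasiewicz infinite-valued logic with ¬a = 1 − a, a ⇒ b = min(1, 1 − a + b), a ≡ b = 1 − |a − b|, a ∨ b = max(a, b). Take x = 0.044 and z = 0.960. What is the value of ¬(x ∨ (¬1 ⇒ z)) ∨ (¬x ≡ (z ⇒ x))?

0.128

¬1 = 1 − 1.000 = 0.000
¬1 ⇒ z = min(1, 1 − 0.000 + 0.960) = min(1, 1.960) = 1.000
x ∨ (¬1 ⇒ z) = max(0.044, 1.000) = 1.000
¬(x ∨ (¬1 ⇒ z)) = 1 − 1.000 = 0.000
¬x = 1 − 0.044 = 0.956
z ⇒ x = min(1, 1 − 0.960 + 0.044) = min(1, 0.084) = 0.084
¬x ≡ (z ⇒ x) = 1 − |0.956 − 0.084| = 1 − 0.872 = 0.128
¬(x ∨ (¬1 ⇒ z)) ∨ (¬x ≡ (z ⇒ x)) = max(0.000, 0.128) = 0.128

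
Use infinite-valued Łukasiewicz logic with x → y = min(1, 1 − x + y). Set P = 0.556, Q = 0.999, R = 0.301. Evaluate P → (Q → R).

Q → R = min(1, 1 − 0.999 + 0.301) = min(1, 0.302) = 0.302
P → (Q → R) = min(1, 1 − 0.556 + 0.302) = min(1, 0.746) = 0.746

0.746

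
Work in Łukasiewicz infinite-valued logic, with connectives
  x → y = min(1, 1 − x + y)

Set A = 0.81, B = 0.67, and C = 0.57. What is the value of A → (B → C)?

1.00

B → C = min(1, 1 − 0.67 + 0.57) = min(1, 0.90) = 0.90
A → (B → C) = min(1, 1 − 0.81 + 0.90) = min(1, 1.09) = 1.00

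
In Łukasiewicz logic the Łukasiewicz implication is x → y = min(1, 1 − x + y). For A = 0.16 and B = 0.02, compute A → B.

A → B = min(1, 1 − 0.16 + 0.02) = min(1, 0.86) = 0.86
For comparison, the Gödel implication (1 if x ≤ y else y) would give 0.02.

0.86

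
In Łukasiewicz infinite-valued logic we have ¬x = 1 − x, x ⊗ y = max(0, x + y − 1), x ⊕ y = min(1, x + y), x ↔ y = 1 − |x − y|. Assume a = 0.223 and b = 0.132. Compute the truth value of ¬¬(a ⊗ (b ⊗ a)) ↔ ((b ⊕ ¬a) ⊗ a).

b ⊗ a = max(0, 0.132 + 0.223 − 1) = max(0, -0.645) = 0.000
a ⊗ (b ⊗ a) = max(0, 0.223 + 0.000 − 1) = max(0, -0.777) = 0.000
¬(a ⊗ (b ⊗ a)) = 1 − 0.000 = 1.000
¬¬(a ⊗ (b ⊗ a)) = 1 − 1.000 = 0.000
¬a = 1 − 0.223 = 0.777
b ⊕ ¬a = min(1, 0.132 + 0.777) = min(1, 0.909) = 0.909
(b ⊕ ¬a) ⊗ a = max(0, 0.909 + 0.223 − 1) = max(0, 0.132) = 0.132
¬¬(a ⊗ (b ⊗ a)) ↔ ((b ⊕ ¬a) ⊗ a) = 1 − |0.000 − 0.132| = 1 − 0.132 = 0.868

0.868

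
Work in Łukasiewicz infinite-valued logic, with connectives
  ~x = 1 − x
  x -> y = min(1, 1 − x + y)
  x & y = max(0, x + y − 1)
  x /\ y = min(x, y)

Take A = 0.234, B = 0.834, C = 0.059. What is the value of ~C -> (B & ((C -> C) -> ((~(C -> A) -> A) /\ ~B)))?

0.059

~C = 1 − 0.059 = 0.941
C -> C = min(1, 1 − 0.059 + 0.059) = min(1, 1.000) = 1.000
C -> A = min(1, 1 − 0.059 + 0.234) = min(1, 1.175) = 1.000
~(C -> A) = 1 − 1.000 = 0.000
~(C -> A) -> A = min(1, 1 − 0.000 + 0.234) = min(1, 1.234) = 1.000
~B = 1 − 0.834 = 0.166
(~(C -> A) -> A) /\ ~B = min(1.000, 0.166) = 0.166
(C -> C) -> ((~(C -> A) -> A) /\ ~B) = min(1, 1 − 1.000 + 0.166) = min(1, 0.166) = 0.166
B & ((C -> C) -> ((~(C -> A) -> A) /\ ~B)) = max(0, 0.834 + 0.166 − 1) = max(0, 0.000) = 0.000
~C -> (B & ((C -> C) -> ((~(C -> A) -> A) /\ ~B))) = min(1, 1 − 0.941 + 0.000) = min(1, 0.059) = 0.059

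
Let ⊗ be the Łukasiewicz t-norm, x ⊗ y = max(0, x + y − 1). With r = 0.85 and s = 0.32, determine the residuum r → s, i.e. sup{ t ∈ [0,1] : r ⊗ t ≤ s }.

0.47

The residuum of the Łukasiewicz t-norm gives the supremum: min(1, 1 − 0.85 + 0.32).
1 − 0.85 + 0.32 = 0.47, so t = min(1, 0.47) = 0.47.
Check: 0.85 ⊗ 0.47 = max(0, 0.32) = 0.32 ≤ 0.32.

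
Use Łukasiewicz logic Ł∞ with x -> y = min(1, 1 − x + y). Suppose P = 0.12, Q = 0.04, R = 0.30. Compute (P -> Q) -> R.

0.38

P -> Q = min(1, 1 − 0.12 + 0.04) = min(1, 0.92) = 0.92
(P -> Q) -> R = min(1, 1 − 0.92 + 0.30) = min(1, 0.38) = 0.38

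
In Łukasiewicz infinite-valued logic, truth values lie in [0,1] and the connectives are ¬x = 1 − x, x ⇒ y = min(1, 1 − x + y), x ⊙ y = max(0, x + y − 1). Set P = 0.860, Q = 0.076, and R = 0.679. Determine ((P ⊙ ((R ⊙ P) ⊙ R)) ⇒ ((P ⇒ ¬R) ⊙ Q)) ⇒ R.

0.757

R ⊙ P = max(0, 0.679 + 0.860 − 1) = max(0, 0.539) = 0.539
(R ⊙ P) ⊙ R = max(0, 0.539 + 0.679 − 1) = max(0, 0.218) = 0.218
P ⊙ ((R ⊙ P) ⊙ R) = max(0, 0.860 + 0.218 − 1) = max(0, 0.078) = 0.078
¬R = 1 − 0.679 = 0.321
P ⇒ ¬R = min(1, 1 − 0.860 + 0.321) = min(1, 0.461) = 0.461
(P ⇒ ¬R) ⊙ Q = max(0, 0.461 + 0.076 − 1) = max(0, -0.463) = 0.000
(P ⊙ ((R ⊙ P) ⊙ R)) ⇒ ((P ⇒ ¬R) ⊙ Q) = min(1, 1 − 0.078 + 0.000) = min(1, 0.922) = 0.922
((P ⊙ ((R ⊙ P) ⊙ R)) ⇒ ((P ⇒ ¬R) ⊙ Q)) ⇒ R = min(1, 1 − 0.922 + 0.679) = min(1, 0.757) = 0.757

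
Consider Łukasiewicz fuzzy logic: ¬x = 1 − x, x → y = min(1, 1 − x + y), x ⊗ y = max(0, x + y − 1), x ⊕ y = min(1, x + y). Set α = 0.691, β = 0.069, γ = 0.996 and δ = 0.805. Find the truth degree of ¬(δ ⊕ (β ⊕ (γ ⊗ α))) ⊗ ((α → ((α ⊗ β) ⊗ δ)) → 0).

0.000

γ ⊗ α = max(0, 0.996 + 0.691 − 1) = max(0, 0.687) = 0.687
β ⊕ (γ ⊗ α) = min(1, 0.069 + 0.687) = min(1, 0.756) = 0.756
δ ⊕ (β ⊕ (γ ⊗ α)) = min(1, 0.805 + 0.756) = min(1, 1.561) = 1.000
¬(δ ⊕ (β ⊕ (γ ⊗ α))) = 1 − 1.000 = 0.000
α ⊗ β = max(0, 0.691 + 0.069 − 1) = max(0, -0.240) = 0.000
(α ⊗ β) ⊗ δ = max(0, 0.000 + 0.805 − 1) = max(0, -0.195) = 0.000
α → ((α ⊗ β) ⊗ δ) = min(1, 1 − 0.691 + 0.000) = min(1, 0.309) = 0.309
(α → ((α ⊗ β) ⊗ δ)) → 0 = min(1, 1 − 0.309 + 0.000) = min(1, 0.691) = 0.691
¬(δ ⊕ (β ⊕ (γ ⊗ α))) ⊗ ((α → ((α ⊗ β) ⊗ δ)) → 0) = max(0, 0.000 + 0.691 − 1) = max(0, -0.309) = 0.000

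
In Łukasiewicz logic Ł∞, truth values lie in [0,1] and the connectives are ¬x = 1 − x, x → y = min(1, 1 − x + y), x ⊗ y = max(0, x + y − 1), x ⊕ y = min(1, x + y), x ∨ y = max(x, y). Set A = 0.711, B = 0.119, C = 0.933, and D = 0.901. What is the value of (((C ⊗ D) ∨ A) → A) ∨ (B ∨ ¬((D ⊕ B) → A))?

C ⊗ D = max(0, 0.933 + 0.901 − 1) = max(0, 0.834) = 0.834
(C ⊗ D) ∨ A = max(0.834, 0.711) = 0.834
((C ⊗ D) ∨ A) → A = min(1, 1 − 0.834 + 0.711) = min(1, 0.877) = 0.877
D ⊕ B = min(1, 0.901 + 0.119) = min(1, 1.020) = 1.000
(D ⊕ B) → A = min(1, 1 − 1.000 + 0.711) = min(1, 0.711) = 0.711
¬((D ⊕ B) → A) = 1 − 0.711 = 0.289
B ∨ ¬((D ⊕ B) → A) = max(0.119, 0.289) = 0.289
(((C ⊗ D) ∨ A) → A) ∨ (B ∨ ¬((D ⊕ B) → A)) = max(0.877, 0.289) = 0.877

0.877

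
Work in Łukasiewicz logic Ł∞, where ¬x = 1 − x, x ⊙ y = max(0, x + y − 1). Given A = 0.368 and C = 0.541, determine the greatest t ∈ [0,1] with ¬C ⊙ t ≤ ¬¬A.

0.909

¬C = 1 − 0.541 = 0.459
So the left factor is ¬C = 0.459.
¬A = 1 − 0.368 = 0.632
¬¬A = 1 − 0.632 = 0.368
So the right-hand bound is ¬¬A = 0.368.
The residuum of the Łukasiewicz t-norm gives the supremum: min(1, 1 − 0.459 + 0.368).
1 − 0.459 + 0.368 = 0.909, so t = min(1, 0.909) = 0.909.
Check: 0.459 ⊙ 0.909 = max(0, 0.368) = 0.368 ≤ 0.368.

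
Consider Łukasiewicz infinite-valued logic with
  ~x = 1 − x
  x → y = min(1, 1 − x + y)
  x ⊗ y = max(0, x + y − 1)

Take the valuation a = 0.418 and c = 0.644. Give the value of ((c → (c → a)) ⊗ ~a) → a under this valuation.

0.836

c → a = min(1, 1 − 0.644 + 0.418) = min(1, 0.774) = 0.774
c → (c → a) = min(1, 1 − 0.644 + 0.774) = min(1, 1.130) = 1.000
~a = 1 − 0.418 = 0.582
(c → (c → a)) ⊗ ~a = max(0, 1.000 + 0.582 − 1) = max(0, 0.582) = 0.582
((c → (c → a)) ⊗ ~a) → a = min(1, 1 − 0.582 + 0.418) = min(1, 0.836) = 0.836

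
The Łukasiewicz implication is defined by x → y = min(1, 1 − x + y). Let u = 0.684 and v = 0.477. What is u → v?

0.793

u → v = min(1, 1 − 0.684 + 0.477) = min(1, 0.793) = 0.793
For comparison, the Gödel implication (1 if x ≤ y else y) would give 0.477.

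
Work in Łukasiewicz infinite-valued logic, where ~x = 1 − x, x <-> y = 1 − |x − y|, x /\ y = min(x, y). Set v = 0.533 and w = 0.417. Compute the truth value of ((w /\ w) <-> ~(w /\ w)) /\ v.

0.533

w /\ w = min(0.417, 0.417) = 0.417
~(w /\ w) = 1 − 0.417 = 0.583
(w /\ w) <-> ~(w /\ w) = 1 − |0.417 − 0.583| = 1 − 0.166 = 0.834
((w /\ w) <-> ~(w /\ w)) /\ v = min(0.834, 0.533) = 0.533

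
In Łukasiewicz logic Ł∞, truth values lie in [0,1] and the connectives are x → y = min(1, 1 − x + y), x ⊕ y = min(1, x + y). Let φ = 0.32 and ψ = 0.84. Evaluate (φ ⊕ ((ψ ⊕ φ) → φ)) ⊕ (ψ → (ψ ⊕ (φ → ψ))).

ψ ⊕ φ = min(1, 0.84 + 0.32) = min(1, 1.16) = 1.00
(ψ ⊕ φ) → φ = min(1, 1 − 1.00 + 0.32) = min(1, 0.32) = 0.32
φ ⊕ ((ψ ⊕ φ) → φ) = min(1, 0.32 + 0.32) = min(1, 0.64) = 0.64
φ → ψ = min(1, 1 − 0.32 + 0.84) = min(1, 1.52) = 1.00
ψ ⊕ (φ → ψ) = min(1, 0.84 + 1.00) = min(1, 1.84) = 1.00
ψ → (ψ ⊕ (φ → ψ)) = min(1, 1 − 0.84 + 1.00) = min(1, 1.16) = 1.00
(φ ⊕ ((ψ ⊕ φ) → φ)) ⊕ (ψ → (ψ ⊕ (φ → ψ))) = min(1, 0.64 + 1.00) = min(1, 1.64) = 1.00

1.00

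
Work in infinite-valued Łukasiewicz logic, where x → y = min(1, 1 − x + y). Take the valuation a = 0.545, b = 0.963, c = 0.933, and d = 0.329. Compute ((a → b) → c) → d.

0.396

a → b = min(1, 1 − 0.545 + 0.963) = min(1, 1.418) = 1.000
(a → b) → c = min(1, 1 − 1.000 + 0.933) = min(1, 0.933) = 0.933
((a → b) → c) → d = min(1, 1 − 0.933 + 0.329) = min(1, 0.396) = 0.396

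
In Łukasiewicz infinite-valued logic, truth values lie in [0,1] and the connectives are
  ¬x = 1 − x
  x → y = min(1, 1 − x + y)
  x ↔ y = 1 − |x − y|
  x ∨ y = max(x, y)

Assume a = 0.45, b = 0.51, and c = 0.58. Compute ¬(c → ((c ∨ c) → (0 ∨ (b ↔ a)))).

0.00

c ∨ c = max(0.58, 0.58) = 0.58
b ↔ a = 1 − |0.51 − 0.45| = 1 − 0.06 = 0.94
0 ∨ (b ↔ a) = max(0.00, 0.94) = 0.94
(c ∨ c) → (0 ∨ (b ↔ a)) = min(1, 1 − 0.58 + 0.94) = min(1, 1.36) = 1.00
c → ((c ∨ c) → (0 ∨ (b ↔ a))) = min(1, 1 − 0.58 + 1.00) = min(1, 1.42) = 1.00
¬(c → ((c ∨ c) → (0 ∨ (b ↔ a)))) = 1 − 1.00 = 0.00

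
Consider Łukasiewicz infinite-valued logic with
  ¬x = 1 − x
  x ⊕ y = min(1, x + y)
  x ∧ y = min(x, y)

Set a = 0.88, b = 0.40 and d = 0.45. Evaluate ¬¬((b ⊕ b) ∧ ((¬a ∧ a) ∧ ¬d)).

0.12

b ⊕ b = min(1, 0.40 + 0.40) = min(1, 0.80) = 0.80
¬a = 1 − 0.88 = 0.12
¬a ∧ a = min(0.12, 0.88) = 0.12
¬d = 1 − 0.45 = 0.55
(¬a ∧ a) ∧ ¬d = min(0.12, 0.55) = 0.12
(b ⊕ b) ∧ ((¬a ∧ a) ∧ ¬d) = min(0.80, 0.12) = 0.12
¬((b ⊕ b) ∧ ((¬a ∧ a) ∧ ¬d)) = 1 − 0.12 = 0.88
¬¬((b ⊕ b) ∧ ((¬a ∧ a) ∧ ¬d)) = 1 − 0.88 = 0.12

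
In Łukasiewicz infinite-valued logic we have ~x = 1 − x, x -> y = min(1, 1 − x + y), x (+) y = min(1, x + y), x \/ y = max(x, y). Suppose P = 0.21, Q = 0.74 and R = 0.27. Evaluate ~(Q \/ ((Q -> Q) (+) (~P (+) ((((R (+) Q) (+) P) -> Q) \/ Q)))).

Q -> Q = min(1, 1 − 0.74 + 0.74) = min(1, 1.00) = 1.00
~P = 1 − 0.21 = 0.79
R (+) Q = min(1, 0.27 + 0.74) = min(1, 1.01) = 1.00
(R (+) Q) (+) P = min(1, 1.00 + 0.21) = min(1, 1.21) = 1.00
((R (+) Q) (+) P) -> Q = min(1, 1 − 1.00 + 0.74) = min(1, 0.74) = 0.74
(((R (+) Q) (+) P) -> Q) \/ Q = max(0.74, 0.74) = 0.74
~P (+) ((((R (+) Q) (+) P) -> Q) \/ Q) = min(1, 0.79 + 0.74) = min(1, 1.53) = 1.00
(Q -> Q) (+) (~P (+) ((((R (+) Q) (+) P) -> Q) \/ Q)) = min(1, 1.00 + 1.00) = min(1, 2.00) = 1.00
Q \/ ((Q -> Q) (+) (~P (+) ((((R (+) Q) (+) P) -> Q) \/ Q))) = max(0.74, 1.00) = 1.00
~(Q \/ ((Q -> Q) (+) (~P (+) ((((R (+) Q) (+) P) -> Q) \/ Q)))) = 1 − 1.00 = 0.00

0.00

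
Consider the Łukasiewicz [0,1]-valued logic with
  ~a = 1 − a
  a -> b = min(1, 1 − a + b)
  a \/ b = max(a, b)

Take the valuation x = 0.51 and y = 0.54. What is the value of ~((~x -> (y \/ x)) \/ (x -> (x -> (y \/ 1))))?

~x = 1 − 0.51 = 0.49
y \/ x = max(0.54, 0.51) = 0.54
~x -> (y \/ x) = min(1, 1 − 0.49 + 0.54) = min(1, 1.05) = 1.00
y \/ 1 = max(0.54, 1.00) = 1.00
x -> (y \/ 1) = min(1, 1 − 0.51 + 1.00) = min(1, 1.49) = 1.00
x -> (x -> (y \/ 1)) = min(1, 1 − 0.51 + 1.00) = min(1, 1.49) = 1.00
(~x -> (y \/ x)) \/ (x -> (x -> (y \/ 1))) = max(1.00, 1.00) = 1.00
~((~x -> (y \/ x)) \/ (x -> (x -> (y \/ 1)))) = 1 − 1.00 = 0.00

0.00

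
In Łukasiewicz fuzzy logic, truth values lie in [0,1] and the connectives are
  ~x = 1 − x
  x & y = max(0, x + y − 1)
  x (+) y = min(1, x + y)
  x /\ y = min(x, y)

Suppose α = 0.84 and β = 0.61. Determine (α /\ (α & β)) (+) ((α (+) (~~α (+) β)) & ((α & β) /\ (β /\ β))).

0.90

α & β = max(0, 0.84 + 0.61 − 1) = max(0, 0.45) = 0.45
α /\ (α & β) = min(0.84, 0.45) = 0.45
~α = 1 − 0.84 = 0.16
~~α = 1 − 0.16 = 0.84
~~α (+) β = min(1, 0.84 + 0.61) = min(1, 1.45) = 1.00
α (+) (~~α (+) β) = min(1, 0.84 + 1.00) = min(1, 1.84) = 1.00
β /\ β = min(0.61, 0.61) = 0.61
(α & β) /\ (β /\ β) = min(0.45, 0.61) = 0.45
(α (+) (~~α (+) β)) & ((α & β) /\ (β /\ β)) = max(0, 1.00 + 0.45 − 1) = max(0, 0.45) = 0.45
(α /\ (α & β)) (+) ((α (+) (~~α (+) β)) & ((α & β) /\ (β /\ β))) = min(1, 0.45 + 0.45) = min(1, 0.90) = 0.90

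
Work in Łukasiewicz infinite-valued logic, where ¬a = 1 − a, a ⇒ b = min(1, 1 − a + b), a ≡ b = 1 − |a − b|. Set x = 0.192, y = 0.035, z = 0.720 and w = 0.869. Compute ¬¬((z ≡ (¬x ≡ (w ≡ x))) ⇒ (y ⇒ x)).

¬x = 1 − 0.192 = 0.808
w ≡ x = 1 − |0.869 − 0.192| = 1 − 0.677 = 0.323
¬x ≡ (w ≡ x) = 1 − |0.808 − 0.323| = 1 − 0.485 = 0.515
z ≡ (¬x ≡ (w ≡ x)) = 1 − |0.720 − 0.515| = 1 − 0.205 = 0.795
y ⇒ x = min(1, 1 − 0.035 + 0.192) = min(1, 1.157) = 1.000
(z ≡ (¬x ≡ (w ≡ x))) ⇒ (y ⇒ x) = min(1, 1 − 0.795 + 1.000) = min(1, 1.205) = 1.000
¬((z ≡ (¬x ≡ (w ≡ x))) ⇒ (y ⇒ x)) = 1 − 1.000 = 0.000
¬¬((z ≡ (¬x ≡ (w ≡ x))) ⇒ (y ⇒ x)) = 1 − 0.000 = 1.000

1.000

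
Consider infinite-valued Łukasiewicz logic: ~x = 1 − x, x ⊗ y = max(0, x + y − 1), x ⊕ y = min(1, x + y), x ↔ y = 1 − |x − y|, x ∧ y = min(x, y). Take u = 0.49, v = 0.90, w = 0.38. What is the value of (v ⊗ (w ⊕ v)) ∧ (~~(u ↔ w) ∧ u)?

w ⊕ v = min(1, 0.38 + 0.90) = min(1, 1.28) = 1.00
v ⊗ (w ⊕ v) = max(0, 0.90 + 1.00 − 1) = max(0, 0.90) = 0.90
u ↔ w = 1 − |0.49 − 0.38| = 1 − 0.11 = 0.89
~(u ↔ w) = 1 − 0.89 = 0.11
~~(u ↔ w) = 1 − 0.11 = 0.89
~~(u ↔ w) ∧ u = min(0.89, 0.49) = 0.49
(v ⊗ (w ⊕ v)) ∧ (~~(u ↔ w) ∧ u) = min(0.90, 0.49) = 0.49

0.49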